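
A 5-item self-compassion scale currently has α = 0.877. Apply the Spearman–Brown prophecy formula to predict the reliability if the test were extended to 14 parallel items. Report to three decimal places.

predicted reliability = 0.952

Length factor m = 14/5 = 2.8000
α' = m·α / (1 + (m−1)·α)
   = 14/5 × 0.877 / (1 + (14/5 − 1) × 0.877)
   = 2.4556 / 2.5786 = 0.952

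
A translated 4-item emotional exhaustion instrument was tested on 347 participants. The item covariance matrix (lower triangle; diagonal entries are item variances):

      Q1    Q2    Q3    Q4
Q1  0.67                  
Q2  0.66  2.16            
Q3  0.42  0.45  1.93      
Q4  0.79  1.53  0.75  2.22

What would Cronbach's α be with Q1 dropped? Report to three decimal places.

α = 0.696

Remaining items: Q2, Q3, Q4 (k = 3).
Σσ²ᵢ = 2.16 + 1.93 + 2.22 = 6.31
σ²_total = 6.31 + 2 × 2.73 = 11.77
α (item deleted) = (3/2)·(1 − 6.31/11.77) = 0.696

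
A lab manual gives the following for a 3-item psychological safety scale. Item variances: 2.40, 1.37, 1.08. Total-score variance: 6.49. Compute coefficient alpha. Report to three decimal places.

α = 0.379

sum of item variances = 2.40 + 1.37 + 1.08 = 4.85
α = (k/(k−1))·(1 − sum of item variances/σ²_total) = (3/2)·(1 − 4.85/6.49) = 0.379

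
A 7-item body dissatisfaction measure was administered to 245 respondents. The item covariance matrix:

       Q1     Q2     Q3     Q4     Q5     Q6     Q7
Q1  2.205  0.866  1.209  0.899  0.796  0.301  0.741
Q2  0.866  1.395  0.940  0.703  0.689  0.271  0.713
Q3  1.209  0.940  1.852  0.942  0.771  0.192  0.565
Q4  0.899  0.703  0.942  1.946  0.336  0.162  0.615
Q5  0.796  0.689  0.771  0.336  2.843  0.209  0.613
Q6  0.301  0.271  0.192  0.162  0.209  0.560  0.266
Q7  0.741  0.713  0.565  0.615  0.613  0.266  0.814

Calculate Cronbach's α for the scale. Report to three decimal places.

ΣVar(i) = 2.205 + 1.395 + 1.852 + 1.946 + 2.843 + 0.560 + 0.814 = 11.615
Sum of off-diagonal covariances = 12.799
total variance = 11.615 + 2 × 12.799 = 37.213
α = (k/(k−1))·(1 − ΣVar(i)/total variance) = (7/6)·(1 − 11.615/37.213) = 0.803

Cronbach's α = 0.803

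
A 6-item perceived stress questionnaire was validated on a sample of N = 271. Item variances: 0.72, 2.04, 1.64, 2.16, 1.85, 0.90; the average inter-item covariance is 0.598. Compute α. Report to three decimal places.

sum of item variances = 0.72 + 2.04 + 1.64 + 2.16 + 1.85 + 0.90 = 9.31
Sum of the 15 distinct covariances = 15 × 0.598 = 8.970
σ²_total = sum of item variances + 2·Σcov = 9.31 + 2 × 8.970 = 27.250
α = (6/5)·(1 − 9.31/27.250) = 0.790

α = 0.790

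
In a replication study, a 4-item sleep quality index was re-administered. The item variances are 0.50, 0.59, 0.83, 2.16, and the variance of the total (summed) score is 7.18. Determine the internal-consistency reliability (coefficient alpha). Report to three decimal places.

Σσ²ᵢ = 0.50 + 0.59 + 0.83 + 2.16 = 4.08
α = (k/(k−1))·(1 − Σσ²ᵢ/total variance) = (4/3)·(1 − 4.08/7.18) = 0.576

α = 0.576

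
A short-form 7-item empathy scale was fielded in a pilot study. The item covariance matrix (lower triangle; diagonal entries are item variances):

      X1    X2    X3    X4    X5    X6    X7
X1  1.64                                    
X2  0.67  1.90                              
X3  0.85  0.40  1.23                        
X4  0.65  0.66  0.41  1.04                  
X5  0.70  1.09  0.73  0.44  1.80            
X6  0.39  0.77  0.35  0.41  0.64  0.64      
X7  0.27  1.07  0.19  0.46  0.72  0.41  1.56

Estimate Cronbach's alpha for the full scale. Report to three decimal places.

α = 0.834

ΣVar(i) = 1.64 + 1.90 + 1.23 + 1.04 + 1.80 + 0.64 + 1.56 = 9.81
Sum of the distinct covariances = 12.28
total variance = 9.81 + 2 × 12.28 = 34.37
α = (k/(k−1))·(1 − ΣVar(i)/total variance) = (7/6)·(1 − 9.81/34.37) = 0.834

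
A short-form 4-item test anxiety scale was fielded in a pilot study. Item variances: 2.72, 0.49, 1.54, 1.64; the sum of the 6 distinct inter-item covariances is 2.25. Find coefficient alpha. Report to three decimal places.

ΣVar(i) = 2.72 + 0.49 + 1.54 + 1.64 = 6.39
Sum of distinct covariances = 2.25
Var(T) = ΣVar(i) + 2·Σcov = 6.39 + 2 × 2.25 = 10.89
α = (4/3)·(1 − 6.39/10.89) = 0.551

α = 0.551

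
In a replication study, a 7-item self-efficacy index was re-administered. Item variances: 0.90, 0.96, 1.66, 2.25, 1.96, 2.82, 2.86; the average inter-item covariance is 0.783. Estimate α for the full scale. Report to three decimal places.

α = 0.829

Σσᵢ² = 0.90 + 0.96 + 1.66 + 2.25 + 1.96 + 2.82 + 2.86 = 13.41
Sum of the 21 distinct covariances = 21 × 0.783 = 16.443
Var(T) = Σσᵢ² + 2·Σcov = 13.41 + 2 × 16.443 = 46.296
α = (7/6)·(1 − 13.41/46.296) = 0.829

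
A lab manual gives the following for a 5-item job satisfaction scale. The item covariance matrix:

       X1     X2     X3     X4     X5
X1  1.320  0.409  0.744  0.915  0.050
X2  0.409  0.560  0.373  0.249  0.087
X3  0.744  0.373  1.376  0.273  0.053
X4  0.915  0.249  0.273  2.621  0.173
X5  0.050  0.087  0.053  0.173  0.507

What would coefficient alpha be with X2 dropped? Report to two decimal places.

coefficient alpha = 0.57

Remaining items: X1, X3, X4, X5 (k = 4).
Σσᵢ² = 1.320 + 1.376 + 2.621 + 0.507 = 5.824
total variance = 5.824 + 2 × 2.208 = 10.240
α (item deleted) = (4/3)·(1 − 5.824/10.240) = 0.57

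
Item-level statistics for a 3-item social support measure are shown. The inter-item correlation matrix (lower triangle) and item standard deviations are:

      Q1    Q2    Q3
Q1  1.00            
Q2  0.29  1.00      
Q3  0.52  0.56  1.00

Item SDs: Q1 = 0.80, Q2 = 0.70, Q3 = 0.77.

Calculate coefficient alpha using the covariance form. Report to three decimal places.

coefficient alpha = 0.715

Σσ²ᵢ = 0.80² + 0.70² + 0.77² = 1.7229
Covariances σ_ij = r_ij · s_i · s_j:
  σ(Q1,Q2) = 0.29 × 0.80 × 0.70 = 0.1624
  σ(Q1,Q3) = 0.52 × 0.80 × 0.77 = 0.3203
  σ(Q2,Q3) = 0.56 × 0.70 × 0.77 = 0.3018
σ²_T = Σσ²ᵢ + 2·Σσ_ij = 1.7229 + 2 × 0.7845 = 3.2919
α = (3/2)·(1 − 1.7229/3.2919) = 0.715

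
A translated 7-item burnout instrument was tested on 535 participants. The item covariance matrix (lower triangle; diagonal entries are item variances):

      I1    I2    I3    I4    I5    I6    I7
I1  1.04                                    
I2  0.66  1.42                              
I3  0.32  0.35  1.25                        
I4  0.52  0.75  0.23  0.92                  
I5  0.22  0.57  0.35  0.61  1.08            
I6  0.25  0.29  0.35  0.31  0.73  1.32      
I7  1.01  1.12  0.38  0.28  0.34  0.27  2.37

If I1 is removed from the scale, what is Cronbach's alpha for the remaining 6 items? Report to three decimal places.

Remaining items: I2, I3, I4, I5, I6, I7 (k = 6).
sum of item variances = 1.42 + 1.25 + 0.92 + 1.08 + 1.32 + 2.37 = 8.36
σ²_total = 8.36 + 2 × 6.93 = 22.22
α (item deleted) = (6/5)·(1 − 8.36/22.22) = 0.749

Cronbach's alpha = 0.749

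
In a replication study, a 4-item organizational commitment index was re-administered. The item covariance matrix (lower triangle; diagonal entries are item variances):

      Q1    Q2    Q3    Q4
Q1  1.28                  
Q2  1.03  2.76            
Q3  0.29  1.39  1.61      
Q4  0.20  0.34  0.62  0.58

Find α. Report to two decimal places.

sum of item variances = 1.28 + 2.76 + 1.61 + 0.58 = 6.23
Sum of the distinct covariances = 3.87
total variance = 6.23 + 2 × 3.87 = 13.97
α = (k/(k−1))·(1 − sum of item variances/total variance) = (4/3)·(1 − 6.23/13.97) = 0.74

α = 0.74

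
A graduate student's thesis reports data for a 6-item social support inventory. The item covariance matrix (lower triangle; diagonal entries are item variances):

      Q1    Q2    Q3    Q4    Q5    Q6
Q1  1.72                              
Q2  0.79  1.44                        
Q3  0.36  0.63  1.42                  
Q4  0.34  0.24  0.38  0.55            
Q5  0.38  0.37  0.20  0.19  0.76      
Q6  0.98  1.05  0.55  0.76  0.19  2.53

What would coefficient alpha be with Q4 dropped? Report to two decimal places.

α = 0.73

Remaining items: Q1, Q2, Q3, Q5, Q6 (k = 5).
Σσ²ᵢ = 1.72 + 1.44 + 1.42 + 0.76 + 2.53 = 7.87
σ²_T = 7.87 + 2 × 5.50 = 18.87
α (item deleted) = (5/4)·(1 − 7.87/18.87) = 0.73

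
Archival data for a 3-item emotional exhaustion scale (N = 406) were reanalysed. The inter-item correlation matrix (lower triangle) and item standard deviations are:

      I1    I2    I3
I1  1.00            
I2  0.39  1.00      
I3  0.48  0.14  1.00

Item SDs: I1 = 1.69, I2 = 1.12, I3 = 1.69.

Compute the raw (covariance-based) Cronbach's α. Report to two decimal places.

Σσ²ᵢ = 1.69² + 1.12² + 1.69² = 6.9666
Covariances σ_ij = r_ij · s_i · s_j:
  σ(I1,I2) = 0.39 × 1.69 × 1.12 = 0.7382
  σ(I1,I3) = 0.48 × 1.69 × 1.69 = 1.3709
  σ(I2,I3) = 0.14 × 1.12 × 1.69 = 0.2650
σ²_T = Σσ²ᵢ + 2·Σσ_ij = 6.9666 + 2 × 2.3741 = 11.7148
α = (3/2)·(1 − 6.9666/11.7148) = 0.61

Cronbach's α = 0.61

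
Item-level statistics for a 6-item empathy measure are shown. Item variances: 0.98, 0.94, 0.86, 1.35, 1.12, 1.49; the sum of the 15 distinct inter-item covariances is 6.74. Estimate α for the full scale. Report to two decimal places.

α = 0.80

sum of item variances = 0.98 + 0.94 + 0.86 + 1.35 + 1.12 + 1.49 = 6.74
Sum of distinct covariances = 6.74
total variance = sum of item variances + 2·Σcov = 6.74 + 2 × 6.74 = 20.22
α = (6/5)·(1 − 6.74/20.22) = 0.80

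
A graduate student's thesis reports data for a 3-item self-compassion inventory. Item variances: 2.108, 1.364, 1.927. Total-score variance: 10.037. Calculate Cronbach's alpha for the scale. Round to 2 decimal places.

α = 0.69

ΣVar(i) = 2.108 + 1.364 + 1.927 = 5.399
α = (k/(k−1))·(1 − ΣVar(i)/Var(T)) = (3/2)·(1 − 5.399/10.037) = 0.69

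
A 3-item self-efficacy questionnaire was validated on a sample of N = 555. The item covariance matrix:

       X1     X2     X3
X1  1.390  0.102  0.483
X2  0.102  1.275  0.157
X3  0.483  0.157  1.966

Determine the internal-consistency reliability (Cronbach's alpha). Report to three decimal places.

Σσ²ᵢ = 1.390 + 1.275 + 1.966 = 4.631
Σ_{i<j} σ_ij = 0.742
total variance = 4.631 + 2 × 0.742 = 6.115
α = (k/(k−1))·(1 − Σσ²ᵢ/total variance) = (3/2)·(1 − 4.631/6.115) = 0.364

α = 0.364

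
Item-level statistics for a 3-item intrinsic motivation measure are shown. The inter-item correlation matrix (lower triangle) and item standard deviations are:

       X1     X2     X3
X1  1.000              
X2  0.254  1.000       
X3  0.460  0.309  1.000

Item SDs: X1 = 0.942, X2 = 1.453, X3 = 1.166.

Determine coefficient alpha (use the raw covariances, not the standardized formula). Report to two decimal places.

α = 0.58

Σσ²ᵢ = 0.942² + 1.453² + 1.166² = 4.3581
Covariances σ_ij = r_ij · s_i · s_j:
  σ(X1,X2) = 0.254 × 0.942 × 1.453 = 0.3477
  σ(X1,X3) = 0.460 × 0.942 × 1.166 = 0.5053
  σ(X2,X3) = 0.309 × 1.453 × 1.166 = 0.5235
σ²_T = Σσ²ᵢ + 2·Σσ_ij = 4.3581 + 2 × 1.3765 = 7.1111
α = (3/2)·(1 − 4.3581/7.1111) = 0.58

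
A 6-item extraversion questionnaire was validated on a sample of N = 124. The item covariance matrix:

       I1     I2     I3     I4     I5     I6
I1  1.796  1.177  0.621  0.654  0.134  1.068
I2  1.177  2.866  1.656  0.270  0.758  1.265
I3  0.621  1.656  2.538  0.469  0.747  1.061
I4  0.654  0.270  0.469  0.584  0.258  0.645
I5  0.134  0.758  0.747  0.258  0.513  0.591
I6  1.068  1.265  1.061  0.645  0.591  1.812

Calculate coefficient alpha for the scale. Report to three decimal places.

Σσ²ᵢ = 1.796 + 2.866 + 2.538 + 0.584 + 0.513 + 1.812 = 10.109
Sum of off-diagonal covariances = 11.374
Var(T) = 10.109 + 2 × 11.374 = 32.857
α = (k/(k−1))·(1 − Σσ²ᵢ/Var(T)) = (6/5)·(1 − 10.109/32.857) = 0.831

α = 0.831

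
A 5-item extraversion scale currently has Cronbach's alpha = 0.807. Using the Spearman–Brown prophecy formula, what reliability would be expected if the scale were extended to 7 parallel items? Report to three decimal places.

predicted reliability = 0.854

Length factor m = 7/5 = 1.4000
α' = m·α / (1 + (m−1)·α)
   = 7/5 × 0.807 / (1 + (7/5 − 1) × 0.807)
   = 1.1298 / 1.3228 = 0.854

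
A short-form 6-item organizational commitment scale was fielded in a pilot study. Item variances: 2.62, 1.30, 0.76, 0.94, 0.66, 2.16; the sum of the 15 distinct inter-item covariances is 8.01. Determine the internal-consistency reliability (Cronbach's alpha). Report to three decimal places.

α = 0.786

ΣVar(i) = 2.62 + 1.30 + 0.76 + 0.94 + 0.66 + 2.16 = 8.44
Sum of distinct covariances = 8.01
σ²_total = ΣVar(i) + 2·Σcov = 8.44 + 2 × 8.01 = 24.46
α = (6/5)·(1 − 8.44/24.46) = 0.786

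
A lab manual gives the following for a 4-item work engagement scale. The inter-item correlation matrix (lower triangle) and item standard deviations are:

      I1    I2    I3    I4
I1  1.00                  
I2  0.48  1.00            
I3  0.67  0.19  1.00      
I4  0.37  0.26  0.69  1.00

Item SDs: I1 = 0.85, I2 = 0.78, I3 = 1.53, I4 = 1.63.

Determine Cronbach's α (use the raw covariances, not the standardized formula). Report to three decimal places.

Σσ²ᵢ = 0.85² + 0.78² + 1.53² + 1.63² = 6.3287
Covariances σ_ij = r_ij · s_i · s_j:
  σ(I1,I2) = 0.48 × 0.85 × 0.78 = 0.3182
  σ(I1,I3) = 0.67 × 0.85 × 1.53 = 0.8713
  σ(I1,I4) = 0.37 × 0.85 × 1.63 = 0.5126
  σ(I2,I3) = 0.19 × 0.78 × 1.53 = 0.2267
  σ(I2,I4) = 0.26 × 0.78 × 1.63 = 0.3306
  σ(I3,I4) = 0.69 × 1.53 × 1.63 = 1.7208
σ²_T = Σσ²ᵢ + 2·Σσ_ij = 6.3287 + 2 × 3.9802 = 14.2891
α = (4/3)·(1 − 6.3287/14.2891) = 0.743

α = 0.743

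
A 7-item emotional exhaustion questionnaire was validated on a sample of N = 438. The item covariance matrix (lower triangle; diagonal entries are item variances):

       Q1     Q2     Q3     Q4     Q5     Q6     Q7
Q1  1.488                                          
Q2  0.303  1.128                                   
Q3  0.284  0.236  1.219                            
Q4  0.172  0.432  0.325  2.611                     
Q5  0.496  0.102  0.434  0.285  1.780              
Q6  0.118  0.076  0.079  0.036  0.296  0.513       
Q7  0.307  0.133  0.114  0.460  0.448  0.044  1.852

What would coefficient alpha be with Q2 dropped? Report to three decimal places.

Remaining items: Q1, Q3, Q4, Q5, Q6, Q7 (k = 6).
ΣVar(i) = 1.488 + 1.219 + 2.611 + 1.780 + 0.513 + 1.852 = 9.463
Var(T) = 9.463 + 2 × 3.898 = 17.259
α (item deleted) = (6/5)·(1 − 9.463/17.259) = 0.542

α = 0.542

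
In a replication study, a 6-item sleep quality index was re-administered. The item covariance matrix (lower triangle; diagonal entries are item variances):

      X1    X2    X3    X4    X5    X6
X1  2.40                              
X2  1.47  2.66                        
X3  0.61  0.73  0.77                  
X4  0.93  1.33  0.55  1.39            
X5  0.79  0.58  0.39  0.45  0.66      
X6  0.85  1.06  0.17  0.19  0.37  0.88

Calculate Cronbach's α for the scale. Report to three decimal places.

α = 0.846

ΣVar(i) = 2.40 + 2.66 + 0.77 + 1.39 + 0.66 + 0.88 = 8.76
Σ_{i<j} σ_ij = 10.47
σ²_T = 8.76 + 2 × 10.47 = 29.70
α = (k/(k−1))·(1 − ΣVar(i)/σ²_T) = (6/5)·(1 − 8.76/29.70) = 0.846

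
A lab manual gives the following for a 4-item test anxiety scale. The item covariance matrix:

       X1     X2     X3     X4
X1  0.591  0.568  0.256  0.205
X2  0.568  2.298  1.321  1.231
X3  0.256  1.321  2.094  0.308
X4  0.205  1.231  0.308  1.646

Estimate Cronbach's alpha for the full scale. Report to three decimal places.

α = 0.720

Σσ²ᵢ = 0.591 + 2.298 + 2.094 + 1.646 = 6.629
Σ_{i<j} σ_ij = 3.889
Var(T) = 6.629 + 2 × 3.889 = 14.407
α = (k/(k−1))·(1 − Σσ²ᵢ/Var(T)) = (4/3)·(1 − 6.629/14.407) = 0.720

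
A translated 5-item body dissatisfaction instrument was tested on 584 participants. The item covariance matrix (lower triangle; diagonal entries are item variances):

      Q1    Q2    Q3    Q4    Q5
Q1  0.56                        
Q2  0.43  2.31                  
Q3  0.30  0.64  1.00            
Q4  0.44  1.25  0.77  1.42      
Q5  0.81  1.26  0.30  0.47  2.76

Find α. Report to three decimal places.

α = 0.780

Σσ²ᵢ = 0.56 + 2.31 + 1.00 + 1.42 + 2.76 = 8.05
Sum of off-diagonal covariances = 6.67
σ²_total = 8.05 + 2 × 6.67 = 21.39
α = (k/(k−1))·(1 − Σσ²ᵢ/σ²_total) = (5/4)·(1 − 8.05/21.39) = 0.780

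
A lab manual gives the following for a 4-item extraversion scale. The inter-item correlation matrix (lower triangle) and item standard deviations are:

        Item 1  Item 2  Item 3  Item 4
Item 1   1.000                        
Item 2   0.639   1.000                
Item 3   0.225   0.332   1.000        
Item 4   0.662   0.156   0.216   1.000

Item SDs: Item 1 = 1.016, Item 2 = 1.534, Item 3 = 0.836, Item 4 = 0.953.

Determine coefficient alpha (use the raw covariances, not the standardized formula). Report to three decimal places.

Σσ²ᵢ = 1.016² + 1.534² + 0.836² + 0.953² = 4.9925
Covariances σ_ij = r_ij · s_i · s_j:
  σ(Item 1,Item 2) = 0.639 × 1.016 × 1.534 = 0.9959
  σ(Item 1,Item 3) = 0.225 × 1.016 × 0.836 = 0.1911
  σ(Item 1,Item 4) = 0.662 × 1.016 × 0.953 = 0.6410
  σ(Item 2,Item 3) = 0.332 × 1.534 × 0.836 = 0.4258
  σ(Item 2,Item 4) = 0.156 × 1.534 × 0.953 = 0.2281
  σ(Item 3,Item 4) = 0.216 × 0.836 × 0.953 = 0.1721
σ²_T = Σσ²ᵢ + 2·Σσ_ij = 4.9925 + 2 × 2.6540 = 10.3005
α = (4/3)·(1 − 4.9925/10.3005) = 0.687

α = 0.687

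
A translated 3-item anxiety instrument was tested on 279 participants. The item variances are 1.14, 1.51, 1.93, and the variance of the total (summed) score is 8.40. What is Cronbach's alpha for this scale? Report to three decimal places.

Cronbach's alpha = 0.682

ΣVar(i) = 1.14 + 1.51 + 1.93 = 4.58
α = (k/(k−1))·(1 − ΣVar(i)/total variance) = (3/2)·(1 − 4.58/8.40) = 0.682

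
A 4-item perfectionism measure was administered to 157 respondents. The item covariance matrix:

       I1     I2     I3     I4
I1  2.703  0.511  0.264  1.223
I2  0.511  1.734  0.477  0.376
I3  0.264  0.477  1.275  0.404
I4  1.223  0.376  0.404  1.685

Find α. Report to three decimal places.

α = 0.624

sum of item variances = 2.703 + 1.734 + 1.275 + 1.685 = 7.397
Sum of off-diagonal covariances = 3.255
σ²_T = 7.397 + 2 × 3.255 = 13.907
α = (k/(k−1))·(1 − sum of item variances/σ²_T) = (4/3)·(1 − 7.397/13.907) = 0.624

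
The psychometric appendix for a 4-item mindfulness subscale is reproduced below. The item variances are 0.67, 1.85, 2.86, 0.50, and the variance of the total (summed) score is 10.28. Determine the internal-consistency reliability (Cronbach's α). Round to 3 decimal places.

ΣVar(i) = 0.67 + 1.85 + 2.86 + 0.50 = 5.88
α = (k/(k−1))·(1 − ΣVar(i)/σ²_T) = (4/3)·(1 − 5.88/10.28) = 0.571

Cronbach's α = 0.571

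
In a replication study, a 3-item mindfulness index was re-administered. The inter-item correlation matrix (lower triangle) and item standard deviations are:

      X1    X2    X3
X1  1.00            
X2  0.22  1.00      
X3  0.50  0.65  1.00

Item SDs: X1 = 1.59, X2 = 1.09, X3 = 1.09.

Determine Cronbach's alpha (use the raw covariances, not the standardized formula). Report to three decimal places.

Cronbach's alpha = 0.678

Σσ²ᵢ = 1.59² + 1.09² + 1.09² = 4.9043
Covariances σ_ij = r_ij · s_i · s_j:
  σ(X1,X2) = 0.22 × 1.59 × 1.09 = 0.3813
  σ(X1,X3) = 0.50 × 1.59 × 1.09 = 0.8666
  σ(X2,X3) = 0.65 × 1.09 × 1.09 = 0.7723
σ²_T = Σσ²ᵢ + 2·Σσ_ij = 4.9043 + 2 × 2.0202 = 8.9447
α = (3/2)·(1 − 4.9043/8.9447) = 0.678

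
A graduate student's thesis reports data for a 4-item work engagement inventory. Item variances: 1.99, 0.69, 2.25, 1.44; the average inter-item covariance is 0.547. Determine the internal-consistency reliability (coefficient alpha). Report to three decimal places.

sum of item variances = 1.99 + 0.69 + 2.25 + 1.44 = 6.37
Sum of the 6 distinct covariances = 6 × 0.547 = 3.282
total variance = sum of item variances + 2·Σcov = 6.37 + 2 × 3.282 = 12.934
α = (4/3)·(1 − 6.37/12.934) = 0.677

α = 0.677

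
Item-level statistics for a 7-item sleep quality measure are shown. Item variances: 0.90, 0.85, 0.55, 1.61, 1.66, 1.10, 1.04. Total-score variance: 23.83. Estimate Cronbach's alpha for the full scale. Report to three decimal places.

Σσ²ᵢ = 0.90 + 0.85 + 0.55 + 1.61 + 1.66 + 1.10 + 1.04 = 7.71
α = (k/(k−1))·(1 − Σσ²ᵢ/total variance) = (7/6)·(1 − 7.71/23.83) = 0.789

Cronbach's alpha = 0.789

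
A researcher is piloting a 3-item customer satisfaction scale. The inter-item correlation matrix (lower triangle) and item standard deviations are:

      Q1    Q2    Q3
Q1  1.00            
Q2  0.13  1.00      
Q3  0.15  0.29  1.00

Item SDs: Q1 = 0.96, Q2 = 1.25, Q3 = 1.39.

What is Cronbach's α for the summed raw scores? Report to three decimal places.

Cronbach's α = 0.420

Σσ²ᵢ = 0.96² + 1.25² + 1.39² = 4.4162
Covariances σ_ij = r_ij · s_i · s_j:
  σ(Q1,Q2) = 0.13 × 0.96 × 1.25 = 0.1560
  σ(Q1,Q3) = 0.15 × 0.96 × 1.39 = 0.2002
  σ(Q2,Q3) = 0.29 × 1.25 × 1.39 = 0.5039
σ²_T = Σσ²ᵢ + 2·Σσ_ij = 4.4162 + 2 × 0.8601 = 6.1364
α = (3/2)·(1 − 4.4162/6.1364) = 0.420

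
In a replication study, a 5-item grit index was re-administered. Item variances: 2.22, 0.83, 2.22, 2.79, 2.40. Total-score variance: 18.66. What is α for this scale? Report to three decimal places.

α = 0.549

Σσ²ᵢ = 2.22 + 0.83 + 2.22 + 2.79 + 2.40 = 10.46
α = (k/(k−1))·(1 − Σσ²ᵢ/σ²_total) = (5/4)·(1 − 10.46/18.66) = 0.549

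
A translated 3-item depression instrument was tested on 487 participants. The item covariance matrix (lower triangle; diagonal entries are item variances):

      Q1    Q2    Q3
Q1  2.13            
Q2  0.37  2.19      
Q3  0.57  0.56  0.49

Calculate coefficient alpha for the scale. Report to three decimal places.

ΣVar(i) = 2.13 + 2.19 + 0.49 = 4.81
Sum of the distinct covariances = 1.50
total variance = 4.81 + 2 × 1.50 = 7.81
α = (k/(k−1))·(1 − ΣVar(i)/total variance) = (3/2)·(1 − 4.81/7.81) = 0.576

α = 0.576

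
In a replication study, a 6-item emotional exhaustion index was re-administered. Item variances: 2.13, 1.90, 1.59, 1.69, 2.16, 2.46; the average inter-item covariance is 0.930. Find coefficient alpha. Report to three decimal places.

α = 0.841

Σσᵢ² = 2.13 + 1.90 + 1.59 + 1.69 + 2.16 + 2.46 = 11.93
Sum of the 15 distinct covariances = 15 × 0.930 = 13.950
Var(T) = Σσᵢ² + 2·Σcov = 11.93 + 2 × 13.950 = 39.830
α = (6/5)·(1 − 11.93/39.830) = 0.841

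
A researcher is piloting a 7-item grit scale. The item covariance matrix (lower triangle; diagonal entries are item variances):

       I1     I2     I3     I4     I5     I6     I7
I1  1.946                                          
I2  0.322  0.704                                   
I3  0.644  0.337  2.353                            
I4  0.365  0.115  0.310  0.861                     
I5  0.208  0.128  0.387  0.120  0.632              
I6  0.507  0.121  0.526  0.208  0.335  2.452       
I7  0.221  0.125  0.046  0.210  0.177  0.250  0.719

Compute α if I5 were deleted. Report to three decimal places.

α = 0.586

Remaining items: I1, I2, I3, I4, I6, I7 (k = 6).
Σσ²ᵢ = 1.946 + 0.704 + 2.353 + 0.861 + 2.452 + 0.719 = 9.035
Var(T) = 9.035 + 2 × 4.307 = 17.649
α (item deleted) = (6/5)·(1 − 9.035/17.649) = 0.586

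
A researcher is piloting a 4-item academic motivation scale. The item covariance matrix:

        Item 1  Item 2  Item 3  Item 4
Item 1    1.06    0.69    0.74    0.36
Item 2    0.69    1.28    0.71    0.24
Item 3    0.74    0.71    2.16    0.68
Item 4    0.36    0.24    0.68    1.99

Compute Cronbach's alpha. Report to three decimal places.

α = 0.684

Σσ²ᵢ = 1.06 + 1.28 + 2.16 + 1.99 = 6.49
Sum of off-diagonal covariances = 3.42
Var(T) = 6.49 + 2 × 3.42 = 13.33
α = (k/(k−1))·(1 − Σσ²ᵢ/Var(T)) = (4/3)·(1 − 6.49/13.33) = 0.684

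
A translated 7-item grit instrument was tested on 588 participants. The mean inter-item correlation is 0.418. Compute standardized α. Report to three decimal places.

α = 0.834

Standardized α = k·r̄ / (1 + (k−1)·r̄) = 7 × 0.418 / (1 + 6 × 0.418)
  = 2.9260 / 3.5080 = 0.834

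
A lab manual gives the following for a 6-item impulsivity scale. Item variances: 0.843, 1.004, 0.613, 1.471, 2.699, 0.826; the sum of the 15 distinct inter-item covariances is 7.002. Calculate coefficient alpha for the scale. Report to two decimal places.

ΣVar(i) = 0.843 + 1.004 + 0.613 + 1.471 + 2.699 + 0.826 = 7.456
Sum of distinct covariances = 7.002
total variance = ΣVar(i) + 2·Σcov = 7.456 + 2 × 7.002 = 21.460
α = (6/5)·(1 − 7.456/21.460) = 0.78

α = 0.78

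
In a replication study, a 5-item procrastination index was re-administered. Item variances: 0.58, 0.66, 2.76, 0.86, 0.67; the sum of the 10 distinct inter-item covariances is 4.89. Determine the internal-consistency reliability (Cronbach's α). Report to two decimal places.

sum of item variances = 0.58 + 0.66 + 2.76 + 0.86 + 0.67 = 5.53
Sum of distinct covariances = 4.89
σ²_T = sum of item variances + 2·Σcov = 5.53 + 2 × 4.89 = 15.31
α = (5/4)·(1 − 5.53/15.31) = 0.80

Cronbach's α = 0.80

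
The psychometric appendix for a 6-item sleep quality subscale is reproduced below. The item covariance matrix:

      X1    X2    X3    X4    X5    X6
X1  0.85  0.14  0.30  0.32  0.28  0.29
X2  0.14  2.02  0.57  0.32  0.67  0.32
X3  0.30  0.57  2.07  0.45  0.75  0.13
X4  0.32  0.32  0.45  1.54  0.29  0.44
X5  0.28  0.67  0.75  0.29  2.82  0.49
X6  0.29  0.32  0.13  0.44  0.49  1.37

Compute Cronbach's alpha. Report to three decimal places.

Σσᵢ² = 0.85 + 2.02 + 2.07 + 1.54 + 2.82 + 1.37 = 10.67
Sum of the distinct covariances = 5.76
σ²_total = 10.67 + 2 × 5.76 = 22.19
α = (k/(k−1))·(1 − Σσᵢ²/σ²_total) = (6/5)·(1 − 10.67/22.19) = 0.623

α = 0.623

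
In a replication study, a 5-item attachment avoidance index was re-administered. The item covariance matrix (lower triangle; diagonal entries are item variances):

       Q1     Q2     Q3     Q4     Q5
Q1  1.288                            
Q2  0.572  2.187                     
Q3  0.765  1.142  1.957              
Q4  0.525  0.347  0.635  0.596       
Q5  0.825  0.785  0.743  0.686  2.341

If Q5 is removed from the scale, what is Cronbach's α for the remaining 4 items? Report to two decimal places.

Cronbach's α = 0.76

Remaining items: Q1, Q2, Q3, Q4 (k = 4).
sum of item variances = 1.288 + 2.187 + 1.957 + 0.596 = 6.028
total variance = 6.028 + 2 × 3.986 = 14.000
α (item deleted) = (4/3)·(1 − 6.028/14.000) = 0.76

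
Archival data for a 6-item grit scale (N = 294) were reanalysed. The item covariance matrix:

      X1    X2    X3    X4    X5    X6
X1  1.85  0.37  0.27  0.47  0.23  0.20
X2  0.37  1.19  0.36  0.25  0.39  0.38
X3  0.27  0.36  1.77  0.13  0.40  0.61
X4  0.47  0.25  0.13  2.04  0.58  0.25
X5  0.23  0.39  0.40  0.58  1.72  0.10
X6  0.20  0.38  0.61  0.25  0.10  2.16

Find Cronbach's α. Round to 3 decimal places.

ΣVar(i) = 1.85 + 1.19 + 1.77 + 2.04 + 1.72 + 2.16 = 10.73
Sum of off-diagonal covariances = 4.99
σ²_T = 10.73 + 2 × 4.99 = 20.71
α = (k/(k−1))·(1 − ΣVar(i)/σ²_T) = (6/5)·(1 − 10.73/20.71) = 0.578

Cronbach's α = 0.578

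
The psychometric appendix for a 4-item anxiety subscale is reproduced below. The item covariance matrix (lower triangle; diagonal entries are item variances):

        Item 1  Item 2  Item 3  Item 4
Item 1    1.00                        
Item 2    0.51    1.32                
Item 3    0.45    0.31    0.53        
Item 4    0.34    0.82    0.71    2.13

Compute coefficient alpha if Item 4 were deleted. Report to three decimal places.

α = 0.707

Remaining items: Item 1, Item 2, Item 3 (k = 3).
sum of item variances = 1.00 + 1.32 + 0.53 = 2.85
σ²_T = 2.85 + 2 × 1.27 = 5.39
α (item deleted) = (3/2)·(1 − 2.85/5.39) = 0.707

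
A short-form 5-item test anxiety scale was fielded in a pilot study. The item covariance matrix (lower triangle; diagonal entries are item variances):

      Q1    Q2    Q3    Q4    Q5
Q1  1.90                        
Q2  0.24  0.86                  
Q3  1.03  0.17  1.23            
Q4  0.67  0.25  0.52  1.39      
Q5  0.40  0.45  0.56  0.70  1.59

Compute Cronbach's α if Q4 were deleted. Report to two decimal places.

Cronbach's α = 0.67

Remaining items: Q1, Q2, Q3, Q5 (k = 4).
sum of item variances = 1.90 + 0.86 + 1.23 + 1.59 = 5.58
σ²_T = 5.58 + 2 × 2.85 = 11.28
α (item deleted) = (4/3)·(1 − 5.58/11.28) = 0.67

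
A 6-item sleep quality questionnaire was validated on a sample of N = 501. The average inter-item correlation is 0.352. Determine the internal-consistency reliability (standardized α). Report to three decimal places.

Standardized α = k·r̄ / (1 + (k−1)·r̄) = 6 × 0.352 / (1 + 5 × 0.352)
  = 2.1120 / 2.7600 = 0.765

α = 0.765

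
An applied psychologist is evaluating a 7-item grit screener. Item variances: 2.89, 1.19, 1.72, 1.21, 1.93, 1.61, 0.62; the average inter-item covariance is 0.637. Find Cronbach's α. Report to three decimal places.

Cronbach's α = 0.823

Σσᵢ² = 2.89 + 1.19 + 1.72 + 1.21 + 1.93 + 1.61 + 0.62 = 11.17
Sum of the 21 distinct covariances = 21 × 0.637 = 13.377
total variance = Σσᵢ² + 2·Σcov = 11.17 + 2 × 13.377 = 37.924
α = (7/6)·(1 − 11.17/37.924) = 0.823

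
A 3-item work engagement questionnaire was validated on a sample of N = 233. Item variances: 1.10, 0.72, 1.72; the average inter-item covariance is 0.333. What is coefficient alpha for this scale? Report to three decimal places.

α = 0.541

sum of item variances = 1.10 + 0.72 + 1.72 = 3.54
Sum of the 3 distinct covariances = 3 × 0.333 = 0.999
Var(T) = sum of item variances + 2·Σcov = 3.54 + 2 × 0.999 = 5.538
α = (3/2)·(1 − 3.54/5.538) = 0.541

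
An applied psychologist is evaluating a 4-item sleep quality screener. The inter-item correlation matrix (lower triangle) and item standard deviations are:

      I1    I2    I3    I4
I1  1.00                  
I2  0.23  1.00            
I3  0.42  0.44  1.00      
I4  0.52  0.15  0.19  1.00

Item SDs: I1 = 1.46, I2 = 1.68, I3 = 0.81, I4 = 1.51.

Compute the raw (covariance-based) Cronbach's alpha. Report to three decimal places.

α = 0.619

Σσ²ᵢ = 1.46² + 1.68² + 0.81² + 1.51² = 7.8902
Covariances σ_ij = r_ij · s_i · s_j:
  σ(I1,I2) = 0.23 × 1.46 × 1.68 = 0.5641
  σ(I1,I3) = 0.42 × 1.46 × 0.81 = 0.4967
  σ(I1,I4) = 0.52 × 1.46 × 1.51 = 1.1464
  σ(I2,I3) = 0.44 × 1.68 × 0.81 = 0.5988
  σ(I2,I4) = 0.15 × 1.68 × 1.51 = 0.3805
  σ(I3,I4) = 0.19 × 0.81 × 1.51 = 0.2324
σ²_T = Σσ²ᵢ + 2·Σσ_ij = 7.8902 + 2 × 3.4189 = 14.7280
α = (4/3)·(1 − 7.8902/14.7280) = 0.619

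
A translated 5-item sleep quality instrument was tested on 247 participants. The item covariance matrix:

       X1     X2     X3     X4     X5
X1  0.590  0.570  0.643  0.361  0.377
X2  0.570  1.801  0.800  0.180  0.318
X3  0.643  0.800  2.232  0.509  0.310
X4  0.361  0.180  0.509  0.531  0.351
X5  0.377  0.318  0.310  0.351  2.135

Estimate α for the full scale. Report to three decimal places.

α = 0.685

Σσ²ᵢ = 0.590 + 1.801 + 2.232 + 0.531 + 2.135 = 7.289
Σ_{i<j} σ_ij = 4.419
total variance = 7.289 + 2 × 4.419 = 16.127
α = (k/(k−1))·(1 − Σσ²ᵢ/total variance) = (5/4)·(1 − 7.289/16.127) = 0.685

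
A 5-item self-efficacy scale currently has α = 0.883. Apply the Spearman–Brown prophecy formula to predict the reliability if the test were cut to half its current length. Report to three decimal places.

predicted reliability = 0.791

Length factor m = 1/2
α' = m·α / (1 − (1−m)·α)
   = 1/2 × 0.883 / (1 − (1 − 1/2) × 0.883)
   = 0.4415 / 0.5585 = 0.791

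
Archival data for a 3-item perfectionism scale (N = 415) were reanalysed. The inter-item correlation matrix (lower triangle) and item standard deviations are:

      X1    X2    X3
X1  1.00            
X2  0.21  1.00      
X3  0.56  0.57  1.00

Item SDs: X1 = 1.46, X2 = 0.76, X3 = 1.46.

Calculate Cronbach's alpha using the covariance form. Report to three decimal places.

α = 0.690

Σσ²ᵢ = 1.46² + 0.76² + 1.46² = 4.8408
Covariances σ_ij = r_ij · s_i · s_j:
  σ(X1,X2) = 0.21 × 1.46 × 0.76 = 0.2330
  σ(X1,X3) = 0.56 × 1.46 × 1.46 = 1.1937
  σ(X2,X3) = 0.57 × 0.76 × 1.46 = 0.6325
σ²_T = Σσ²ᵢ + 2·Σσ_ij = 4.8408 + 2 × 2.0592 = 8.9592
α = (3/2)·(1 − 4.8408/8.9592) = 0.690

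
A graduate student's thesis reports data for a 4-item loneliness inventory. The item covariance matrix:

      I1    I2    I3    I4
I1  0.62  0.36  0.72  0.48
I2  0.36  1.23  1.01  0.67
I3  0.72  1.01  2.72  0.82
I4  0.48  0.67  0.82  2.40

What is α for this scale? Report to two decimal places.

sum of item variances = 0.62 + 1.23 + 2.72 + 2.40 = 6.97
Sum of the distinct covariances = 4.06
σ²_total = 6.97 + 2 × 4.06 = 15.09
α = (k/(k−1))·(1 − sum of item variances/σ²_total) = (4/3)·(1 − 6.97/15.09) = 0.72

α = 0.72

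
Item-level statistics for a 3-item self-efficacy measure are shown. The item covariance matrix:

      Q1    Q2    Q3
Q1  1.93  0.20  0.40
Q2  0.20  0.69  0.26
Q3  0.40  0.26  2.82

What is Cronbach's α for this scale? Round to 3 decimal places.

Σσ²ᵢ = 1.93 + 0.69 + 2.82 = 5.44
Σ_{i<j} σ_ij = 0.86
Var(T) = 5.44 + 2 × 0.86 = 7.16
α = (k/(k−1))·(1 − Σσ²ᵢ/Var(T)) = (3/2)·(1 − 5.44/7.16) = 0.360

α = 0.360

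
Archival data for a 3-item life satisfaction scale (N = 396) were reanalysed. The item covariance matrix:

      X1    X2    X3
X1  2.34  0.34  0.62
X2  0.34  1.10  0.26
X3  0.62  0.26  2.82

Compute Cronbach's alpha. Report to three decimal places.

α = 0.421

ΣVar(i) = 2.34 + 1.10 + 2.82 = 6.26
Sum of the distinct covariances = 1.22
total variance = 6.26 + 2 × 1.22 = 8.70
α = (k/(k−1))·(1 − ΣVar(i)/total variance) = (3/2)·(1 − 6.26/8.70) = 0.421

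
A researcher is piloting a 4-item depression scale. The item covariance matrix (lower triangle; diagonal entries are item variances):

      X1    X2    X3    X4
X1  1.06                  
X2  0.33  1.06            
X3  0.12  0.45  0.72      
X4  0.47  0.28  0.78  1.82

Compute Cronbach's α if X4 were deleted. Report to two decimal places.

Remaining items: X1, X2, X3 (k = 3).
sum of item variances = 1.06 + 1.06 + 0.72 = 2.84
σ²_T = 2.84 + 2 × 0.90 = 4.64
α (item deleted) = (3/2)·(1 − 2.84/4.64) = 0.58

α = 0.58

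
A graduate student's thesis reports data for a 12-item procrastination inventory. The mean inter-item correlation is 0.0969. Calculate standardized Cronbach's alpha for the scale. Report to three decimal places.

α = 0.563

Standardized α = k·r̄ / (1 + (k−1)·r̄) = 12 × 0.0969 / (1 + 11 × 0.0969)
  = 1.1628 / 2.0659 = 0.563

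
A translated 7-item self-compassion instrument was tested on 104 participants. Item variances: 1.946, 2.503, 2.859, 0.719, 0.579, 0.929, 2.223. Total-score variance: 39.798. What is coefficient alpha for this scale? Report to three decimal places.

coefficient alpha = 0.822

sum of item variances = 1.946 + 2.503 + 2.859 + 0.719 + 0.579 + 0.929 + 2.223 = 11.758
α = (k/(k−1))·(1 − sum of item variances/Var(T)) = (7/6)·(1 − 11.758/39.798) = 0.822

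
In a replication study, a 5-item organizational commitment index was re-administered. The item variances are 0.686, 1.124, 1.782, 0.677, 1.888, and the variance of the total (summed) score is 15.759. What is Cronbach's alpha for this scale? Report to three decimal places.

Σσᵢ² = 0.686 + 1.124 + 1.782 + 0.677 + 1.888 = 6.157
α = (k/(k−1))·(1 − Σσᵢ²/total variance) = (5/4)·(1 − 6.157/15.759) = 0.762

Cronbach's alpha = 0.762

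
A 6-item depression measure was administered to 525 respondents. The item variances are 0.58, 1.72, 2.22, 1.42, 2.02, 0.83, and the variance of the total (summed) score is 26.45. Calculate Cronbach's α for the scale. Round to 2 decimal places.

ΣVar(i) = 0.58 + 1.72 + 2.22 + 1.42 + 2.02 + 0.83 = 8.79
α = (k/(k−1))·(1 − ΣVar(i)/total variance) = (6/5)·(1 − 8.79/26.45) = 0.80

Cronbach's α = 0.80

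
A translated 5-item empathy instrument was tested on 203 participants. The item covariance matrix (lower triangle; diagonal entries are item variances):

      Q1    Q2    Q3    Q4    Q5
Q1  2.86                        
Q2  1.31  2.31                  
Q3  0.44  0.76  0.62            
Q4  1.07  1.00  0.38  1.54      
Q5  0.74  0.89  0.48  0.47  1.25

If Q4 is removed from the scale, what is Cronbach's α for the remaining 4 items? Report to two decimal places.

α = 0.76

Remaining items: Q1, Q2, Q3, Q5 (k = 4).
Σσ²ᵢ = 2.86 + 2.31 + 0.62 + 1.25 = 7.04
σ²_T = 7.04 + 2 × 4.62 = 16.28
α (item deleted) = (4/3)·(1 − 7.04/16.28) = 0.76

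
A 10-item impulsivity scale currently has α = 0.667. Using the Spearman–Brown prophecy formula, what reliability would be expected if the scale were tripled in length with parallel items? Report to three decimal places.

Length factor m = 3
α' = m·α / (1 + (m−1)·α)
   = 3 × 0.667 / (1 + (3 − 1) × 0.667)
   = 2.0010 / 2.3340 = 0.857

predicted reliability = 0.857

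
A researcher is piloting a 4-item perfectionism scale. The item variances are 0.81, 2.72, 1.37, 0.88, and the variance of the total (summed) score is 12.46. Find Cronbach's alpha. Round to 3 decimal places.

Cronbach's alpha = 0.715

ΣVar(i) = 0.81 + 2.72 + 1.37 + 0.88 = 5.78
α = (k/(k−1))·(1 − ΣVar(i)/total variance) = (4/3)·(1 − 5.78/12.46) = 0.715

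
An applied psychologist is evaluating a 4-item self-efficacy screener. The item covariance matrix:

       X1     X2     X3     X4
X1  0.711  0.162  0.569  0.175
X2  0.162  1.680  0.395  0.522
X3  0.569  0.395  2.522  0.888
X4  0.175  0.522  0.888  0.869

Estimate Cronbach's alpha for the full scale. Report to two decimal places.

ΣVar(i) = 0.711 + 1.680 + 2.522 + 0.869 = 5.782
Sum of off-diagonal covariances = 2.711
total variance = 5.782 + 2 × 2.711 = 11.204
α = (k/(k−1))·(1 − ΣVar(i)/total variance) = (4/3)·(1 − 5.782/11.204) = 0.65

Cronbach's alpha = 0.65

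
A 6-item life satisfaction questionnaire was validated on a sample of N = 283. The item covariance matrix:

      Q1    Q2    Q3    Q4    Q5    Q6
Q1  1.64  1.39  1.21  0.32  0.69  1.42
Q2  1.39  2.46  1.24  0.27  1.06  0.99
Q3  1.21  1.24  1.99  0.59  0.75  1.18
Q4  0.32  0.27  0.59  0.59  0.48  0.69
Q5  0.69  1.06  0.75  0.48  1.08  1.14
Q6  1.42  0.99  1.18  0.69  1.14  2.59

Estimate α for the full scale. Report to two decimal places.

Σσ²ᵢ = 1.64 + 2.46 + 1.99 + 0.59 + 1.08 + 2.59 = 10.35
Sum of the distinct covariances = 13.42
σ²_T = 10.35 + 2 × 13.42 = 37.19
α = (k/(k−1))·(1 − Σσ²ᵢ/σ²_T) = (6/5)·(1 − 10.35/37.19) = 0.87

α = 0.87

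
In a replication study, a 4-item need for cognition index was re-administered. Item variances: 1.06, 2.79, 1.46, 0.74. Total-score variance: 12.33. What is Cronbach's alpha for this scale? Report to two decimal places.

ΣVar(i) = 1.06 + 2.79 + 1.46 + 0.74 = 6.05
α = (k/(k−1))·(1 − ΣVar(i)/total variance) = (4/3)·(1 − 6.05/12.33) = 0.68

Cronbach's alpha = 0.68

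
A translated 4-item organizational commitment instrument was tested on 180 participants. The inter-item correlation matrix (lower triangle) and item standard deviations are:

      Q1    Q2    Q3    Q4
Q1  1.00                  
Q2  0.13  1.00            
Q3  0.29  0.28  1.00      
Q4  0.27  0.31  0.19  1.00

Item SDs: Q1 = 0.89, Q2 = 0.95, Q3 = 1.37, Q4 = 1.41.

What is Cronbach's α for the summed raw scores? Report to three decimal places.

Σσ²ᵢ = 0.89² + 0.95² + 1.37² + 1.41² = 5.5596
Covariances σ_ij = r_ij · s_i · s_j:
  σ(Q1,Q2) = 0.13 × 0.89 × 0.95 = 0.1099
  σ(Q1,Q3) = 0.29 × 0.89 × 1.37 = 0.3536
  σ(Q1,Q4) = 0.27 × 0.89 × 1.41 = 0.3388
  σ(Q2,Q3) = 0.28 × 0.95 × 1.37 = 0.3644
  σ(Q2,Q4) = 0.31 × 0.95 × 1.41 = 0.4152
  σ(Q3,Q4) = 0.19 × 1.37 × 1.41 = 0.3670
σ²_T = Σσ²ᵢ + 2·Σσ_ij = 5.5596 + 2 × 1.9489 = 9.4574
α = (4/3)·(1 − 5.5596/9.4574) = 0.550

Cronbach's α = 0.550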